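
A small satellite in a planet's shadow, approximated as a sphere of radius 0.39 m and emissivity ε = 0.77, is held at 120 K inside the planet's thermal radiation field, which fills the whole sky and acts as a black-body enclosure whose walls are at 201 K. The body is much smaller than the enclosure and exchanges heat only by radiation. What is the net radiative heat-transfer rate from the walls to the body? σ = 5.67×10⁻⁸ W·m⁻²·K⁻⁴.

For a small grey body in a large enclosure: P_net = εσA(T_body⁴ − T_wall⁴).
A = 4πr² = 1.911 m²; T_body⁴ − T_wall⁴ = 2.074×10⁸ − 1.632×10⁹ = -1.425×10⁹ K⁴.
|P_net| = 0.77·5.67×10⁻⁸·1.911·1.425×10⁹.

P_net ≈ 119 W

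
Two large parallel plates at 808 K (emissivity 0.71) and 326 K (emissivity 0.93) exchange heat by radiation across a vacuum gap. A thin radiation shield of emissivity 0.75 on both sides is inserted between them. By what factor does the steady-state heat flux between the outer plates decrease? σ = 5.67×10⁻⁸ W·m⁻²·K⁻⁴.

factor ≈ 2.12

Without shield: q₀ = σΔ(T⁴)/(1/ε₁+1/ε₂−1) with denominator 1.484.
With shield the two gaps are in series; the resistances add: (1/ε₁+1/ε_s−1)+(1/ε_s+1/ε₂−1) = 1.742+1.409 = 3.150.
Heat-flux ratio q₀/q = 3.150/1.484.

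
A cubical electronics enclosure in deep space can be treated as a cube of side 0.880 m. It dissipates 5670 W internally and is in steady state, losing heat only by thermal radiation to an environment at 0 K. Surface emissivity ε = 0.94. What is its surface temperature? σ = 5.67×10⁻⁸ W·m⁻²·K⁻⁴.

Steady state: internal power = radiated power, P = εσA T⁴.
Radiating area A = 6L² = 4.646 m².
T⁴ = P/(εσA) = 5670/(0.94·5.67×10⁻⁸·4.646) = 2.290×10¹⁰ K⁴.
T = (2.290×10¹⁰)^(1/4).

T ≈ 389 K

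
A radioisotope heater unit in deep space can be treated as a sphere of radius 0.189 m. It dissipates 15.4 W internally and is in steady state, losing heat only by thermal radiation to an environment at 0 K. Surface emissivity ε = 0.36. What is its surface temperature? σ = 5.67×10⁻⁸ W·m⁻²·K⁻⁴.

Steady state: internal power = radiated power, P = εσA T⁴.
Radiating area A = 4πr² = 0.4489 m².
T⁴ = P/(εσA) = 15.4/(0.36·5.67×10⁻⁸·0.4489) = 1.681×10⁹ K⁴.
T = (1.681×10⁹)^(1/4).

T ≈ 202 K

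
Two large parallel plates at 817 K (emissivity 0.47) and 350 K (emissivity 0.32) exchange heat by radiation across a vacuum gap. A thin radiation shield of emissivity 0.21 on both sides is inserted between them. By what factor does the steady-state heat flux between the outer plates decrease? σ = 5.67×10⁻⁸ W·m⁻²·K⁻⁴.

factor ≈ 3.00

Without shield: q₀ = σΔ(T⁴)/(1/ε₁+1/ε₂−1) with denominator 4.253.
With shield the two gaps are in series; the resistances add: (1/ε₁+1/ε_s−1)+(1/ε_s+1/ε₂−1) = 5.890+6.887 = 12.78.
Heat-flux ratio q₀/q = 12.78/4.253.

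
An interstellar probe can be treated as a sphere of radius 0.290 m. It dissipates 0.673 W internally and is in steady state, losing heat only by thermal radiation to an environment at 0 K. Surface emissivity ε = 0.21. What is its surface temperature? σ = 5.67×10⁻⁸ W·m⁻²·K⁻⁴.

T ≈ 85.5 K

Steady state: internal power = radiated power, P = εσA T⁴.
Radiating area A = 4πr² = 1.057 m².
T⁴ = P/(εσA) = 0.673/(0.21·5.67×10⁻⁸·1.057) = 5.348×10⁷ K⁴.
T = (5.348×10⁷)^(1/4).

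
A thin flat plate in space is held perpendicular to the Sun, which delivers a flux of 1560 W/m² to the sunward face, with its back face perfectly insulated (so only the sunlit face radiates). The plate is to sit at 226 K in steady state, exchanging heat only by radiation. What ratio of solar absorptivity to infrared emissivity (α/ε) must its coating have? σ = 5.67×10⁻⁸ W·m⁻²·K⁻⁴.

Balance: αS·A = εσ·1A·T⁴ ⇒ α/ε = σT⁴/S.
α/ε = 5.67×10⁻⁸·(226)⁴/1560 = 5.67×10⁻⁸·2.609×10⁹/1560.

α/ε ≈ 0.0948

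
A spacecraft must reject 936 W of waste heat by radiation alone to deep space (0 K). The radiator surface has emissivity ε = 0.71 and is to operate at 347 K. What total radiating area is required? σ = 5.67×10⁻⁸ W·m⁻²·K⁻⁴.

A ≈ 1.60 m²

P = εσA T⁴ ⇒ A = P/(εσT⁴).
T⁴ = 1.450×10¹⁰ K⁴.
A = 936/(0.71 × 5.67×10⁻⁸ × 1.450×10¹⁰).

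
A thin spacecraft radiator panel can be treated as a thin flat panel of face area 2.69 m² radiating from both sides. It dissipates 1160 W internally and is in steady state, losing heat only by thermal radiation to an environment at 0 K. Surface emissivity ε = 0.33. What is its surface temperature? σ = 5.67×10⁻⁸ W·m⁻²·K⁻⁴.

T ≈ 328 K

Steady state: internal power = radiated power, P = εσA T⁴.
Radiating area A = 2·2.69 = 5.380 m².
T⁴ = P/(εσA) = 1160/(0.33·5.67×10⁻⁸·5.380) = 1.152×10¹⁰ K⁴.
T = (1.152×10¹⁰)^(1/4).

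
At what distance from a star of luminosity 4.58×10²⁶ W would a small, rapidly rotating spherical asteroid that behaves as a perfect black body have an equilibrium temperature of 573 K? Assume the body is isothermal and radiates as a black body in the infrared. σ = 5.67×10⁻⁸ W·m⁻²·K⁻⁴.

For an isothermal black-emitting sphere, (1−a)S·πr² = σ·4πr²·T⁴ ⇒ S = 4σT⁴/(1−a).
S = 4·5.67×10⁻⁸·(573)⁴/1.00 = 24450 W/m².
Flux falls as S = L/(4πd²), so d = √(L/(4πS)) = √(4.58×10²⁶/(4π·24450)).

d ≈ 3.86×10¹⁰ m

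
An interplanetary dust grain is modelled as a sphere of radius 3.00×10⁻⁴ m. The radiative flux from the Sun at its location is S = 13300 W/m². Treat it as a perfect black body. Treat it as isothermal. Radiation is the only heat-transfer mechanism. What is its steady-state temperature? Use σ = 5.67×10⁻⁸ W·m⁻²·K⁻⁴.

At equilibrium, absorbed power = emitted power.
Absorbing cross-section = πr² = 2.827×10⁻⁷ m²; emitting surface = 4πr² = 1.131×10⁻⁶ m² (ratio 4).
S·A_cross = εσ·A_surf·T⁴  ⇒  T⁴ = S/(4σ).
T⁴ = 1.00·13300/(4·5.67×10⁻⁸) = 5.864×10¹⁰ K⁴.
T = (5.864×10¹⁰)^(1/4).

T ≈ 492 K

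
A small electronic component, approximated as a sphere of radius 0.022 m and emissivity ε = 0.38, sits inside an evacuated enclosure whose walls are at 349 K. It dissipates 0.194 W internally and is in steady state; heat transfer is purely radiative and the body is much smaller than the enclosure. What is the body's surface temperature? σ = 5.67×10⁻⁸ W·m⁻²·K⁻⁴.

For a small grey body in a large enclosure, net radiated power = εσA(T⁴ − T_w⁴).
Steady state: P = εσA(T⁴ − T_w⁴) with A = 4πr² = 0.006082 m².
T⁴ = P/(εσA) + T_w⁴ = 0.194/(0.38·5.67×10⁻⁸·0.006082) + (349)⁴
    = 1.480×10⁹ + 1.484×10¹⁰ = 1.632×10¹⁰ K⁴.

T ≈ 357 K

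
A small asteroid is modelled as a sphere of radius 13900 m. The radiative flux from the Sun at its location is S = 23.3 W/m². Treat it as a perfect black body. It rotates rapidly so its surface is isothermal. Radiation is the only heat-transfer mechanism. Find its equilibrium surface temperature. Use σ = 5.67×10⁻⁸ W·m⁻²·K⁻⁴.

At equilibrium, absorbed power = emitted power.
Absorbing cross-section = πr² = 6.070×10⁸ m²; emitting surface = 4πr² = 2.428×10⁹ m² (ratio 4).
S·A_cross = εσ·A_surf·T⁴  ⇒  T⁴ = S/(4σ).
T⁴ = 1.00·23.3/(4·5.67×10⁻⁸) = 1.027×10⁸ K⁴.
T = (1.027×10⁸)^(1/4).

T ≈ 101 K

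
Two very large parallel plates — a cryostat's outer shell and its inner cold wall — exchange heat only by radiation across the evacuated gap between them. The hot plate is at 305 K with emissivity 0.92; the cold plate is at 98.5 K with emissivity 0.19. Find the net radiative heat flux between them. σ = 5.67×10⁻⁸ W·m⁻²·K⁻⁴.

q ≈ 90.7 W/m²

For two infinite grey parallel plates, q = σ(T₁⁴ − T₂⁴)/(1/ε₁ + 1/ε₂ − 1).
T₁⁴ − T₂⁴ = 8.654×10⁹ − 9.413×10⁷ = 8.560×10⁹ K⁴.
1/ε₁ + 1/ε₂ − 1 = 1.087 + 5.263 − 1 = 5.350.
q = 5.67×10⁻⁸ × 8.560×10⁹ / 5.350.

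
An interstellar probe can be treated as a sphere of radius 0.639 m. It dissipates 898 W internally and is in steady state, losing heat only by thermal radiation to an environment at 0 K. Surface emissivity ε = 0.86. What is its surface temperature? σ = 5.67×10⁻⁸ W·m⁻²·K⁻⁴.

T ≈ 245 K

Steady state: internal power = radiated power, P = εσA T⁴.
Radiating area A = 4πr² = 5.131 m².
T⁴ = P/(εσA) = 898/(0.86·5.67×10⁻⁸·5.131) = 3.589×10⁹ K⁴.
T = (3.589×10⁹)^(1/4).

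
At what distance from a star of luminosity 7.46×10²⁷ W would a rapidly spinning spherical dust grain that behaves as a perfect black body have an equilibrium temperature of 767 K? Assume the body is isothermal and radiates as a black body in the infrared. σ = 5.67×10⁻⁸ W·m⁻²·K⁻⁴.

d ≈ 8.70×10¹⁰ m

For an isothermal black-emitting sphere, (1−a)S·πr² = σ·4πr²·T⁴ ⇒ S = 4σT⁴/(1−a).
S = 4·5.67×10⁻⁸·(767)⁴/1.00 = 78490 W/m².
Flux falls as S = L/(4πd²), so d = √(L/(4πS)) = √(7.46×10²⁷/(4π·78490)).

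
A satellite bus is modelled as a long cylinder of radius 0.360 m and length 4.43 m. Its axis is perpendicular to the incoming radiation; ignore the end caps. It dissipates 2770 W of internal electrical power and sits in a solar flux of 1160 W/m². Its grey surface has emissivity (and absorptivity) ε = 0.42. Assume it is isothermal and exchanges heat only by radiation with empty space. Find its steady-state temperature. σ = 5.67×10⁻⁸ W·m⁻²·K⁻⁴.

T ≈ 367 K

At steady state, absorbed solar power + internal power = radiated power.
Absorbed: α·S·A_cross = 0.42·1160·3.190 = 1554 W (cross-section 2rL).
Total input = 1554 + 2770 = 4324 W.
Radiated: εσ·A_surf·T⁴ with A_surf = 2πrL = 10.02 m².
T⁴ = 4324/(0.42·5.67×10⁻⁸·10.02) = 1.812×10¹⁰ K⁴.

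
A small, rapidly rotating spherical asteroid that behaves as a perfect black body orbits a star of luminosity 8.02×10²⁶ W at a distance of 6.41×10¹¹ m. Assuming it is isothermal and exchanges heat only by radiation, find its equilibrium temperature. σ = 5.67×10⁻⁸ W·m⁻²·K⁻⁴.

T ≈ 162 K

First find the stellar flux at distance d: S = L/(4πd²) = 8.02×10²⁶/(4π·(6.41×10¹¹)²) = 155.3 W/m².
For an isothermal sphere, absorbed (1−a)S·πr² = emitted σ·4πr²·T⁴, so T⁴ = (1−a)S/(4σ).
T⁴ = 1.00·155.3/(4·5.67×10⁻⁸) = 6.849×10⁸ K⁴.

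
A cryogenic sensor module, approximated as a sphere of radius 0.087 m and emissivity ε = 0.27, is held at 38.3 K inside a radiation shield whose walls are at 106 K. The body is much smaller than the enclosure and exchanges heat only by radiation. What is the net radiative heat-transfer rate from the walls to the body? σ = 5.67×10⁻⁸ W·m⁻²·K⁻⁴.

For a small grey body in a large enclosure: P_net = εσA(T_body⁴ − T_wall⁴).
A = 4πr² = 0.09511 m²; T_body⁴ − T_wall⁴ = 2.152×10⁶ − 1.262×10⁸ = -1.241×10⁸ K⁴.
|P_net| = 0.27·5.67×10⁻⁸·0.09511·1.241×10⁸.

P_net ≈ 0.181 W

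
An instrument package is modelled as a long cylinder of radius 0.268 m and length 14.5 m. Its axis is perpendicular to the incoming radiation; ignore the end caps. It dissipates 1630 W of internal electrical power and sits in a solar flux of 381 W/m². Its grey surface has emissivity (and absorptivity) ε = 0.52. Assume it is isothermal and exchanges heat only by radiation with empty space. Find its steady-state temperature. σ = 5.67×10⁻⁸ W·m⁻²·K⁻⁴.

T ≈ 258 K

At steady state, absorbed solar power + internal power = radiated power.
Absorbed: α·S·A_cross = 0.52·381·7.772 = 1540 W (cross-section 2rL).
Total input = 1540 + 1630 = 3170 W.
Radiated: εσ·A_surf·T⁴ with A_surf = 2πrL = 24.42 m².
T⁴ = 3170/(0.52·5.67×10⁻⁸·24.42) = 4.403×10⁹ K⁴.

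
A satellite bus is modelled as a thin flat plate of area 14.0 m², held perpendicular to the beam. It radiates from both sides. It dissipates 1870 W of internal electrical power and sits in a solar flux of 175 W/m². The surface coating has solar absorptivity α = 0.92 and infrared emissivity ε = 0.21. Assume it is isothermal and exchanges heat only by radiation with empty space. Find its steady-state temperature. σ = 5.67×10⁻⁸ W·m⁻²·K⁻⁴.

T ≈ 333 K

At steady state, absorbed solar power + internal power = radiated power.
Absorbed: α·S·A_cross = 0.92·175·14.00 = 2254 W (cross-section A).
Total input = 2254 + 1870 = 4124 W.
Radiated: εσ·A_surf·T⁴ with A_surf = 2A = 28.00 m².
T⁴ = 4124/(0.21·5.67×10⁻⁸·28.00) = 1.237×10¹⁰ K⁴.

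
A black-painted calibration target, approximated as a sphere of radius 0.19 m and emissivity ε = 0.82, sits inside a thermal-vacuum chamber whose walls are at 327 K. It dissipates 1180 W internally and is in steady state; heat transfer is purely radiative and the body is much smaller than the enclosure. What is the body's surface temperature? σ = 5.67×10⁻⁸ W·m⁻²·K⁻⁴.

T ≈ 509 K

For a small grey body in a large enclosure, net radiated power = εσA(T⁴ − T_w⁴).
Steady state: P = εσA(T⁴ − T_w⁴) with A = 4πr² = 0.4536 m².
T⁴ = P/(εσA) + T_w⁴ = 1180/(0.82·5.67×10⁻⁸·0.4536) + (327)⁴
    = 5.595×10¹⁰ + 1.143×10¹⁰ = 6.738×10¹⁰ K⁴.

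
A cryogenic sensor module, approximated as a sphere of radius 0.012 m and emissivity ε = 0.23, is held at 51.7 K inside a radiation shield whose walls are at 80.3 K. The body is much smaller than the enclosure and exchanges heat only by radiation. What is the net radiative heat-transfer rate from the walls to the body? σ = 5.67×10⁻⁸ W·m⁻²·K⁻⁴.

P_net ≈ 8.13×10⁻⁴ W

For a small grey body in a large enclosure: P_net = εσA(T_body⁴ − T_wall⁴).
A = 4πr² = 0.001810 m²; T_body⁴ − T_wall⁴ = 7.144×10⁶ − 4.158×10⁷ = -3.443×10⁷ K⁴.
|P_net| = 0.23·5.67×10⁻⁸·0.001810·3.443×10⁷.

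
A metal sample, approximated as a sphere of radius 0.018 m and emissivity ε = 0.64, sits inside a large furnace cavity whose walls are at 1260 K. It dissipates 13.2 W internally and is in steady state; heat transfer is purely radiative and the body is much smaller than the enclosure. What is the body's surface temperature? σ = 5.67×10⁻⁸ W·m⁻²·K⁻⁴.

For a small grey body in a large enclosure, net radiated power = εσA(T⁴ − T_w⁴).
Steady state: P = εσA(T⁴ − T_w⁴) with A = 4πr² = 0.004072 m².
T⁴ = P/(εσA) + T_w⁴ = 13.2/(0.64·5.67×10⁻⁸·0.004072) + (1260)⁴
    = 8.934×10¹⁰ + 2.520×10¹² = 2.610×10¹² K⁴.

T ≈ 1270 K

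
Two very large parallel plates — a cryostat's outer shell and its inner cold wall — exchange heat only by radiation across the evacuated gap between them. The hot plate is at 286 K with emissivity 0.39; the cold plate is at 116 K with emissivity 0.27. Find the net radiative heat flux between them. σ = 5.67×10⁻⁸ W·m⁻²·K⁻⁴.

q ≈ 70.1 W/m²

For two infinite grey parallel plates, q = σ(T₁⁴ − T₂⁴)/(1/ε₁ + 1/ε₂ − 1).
T₁⁴ − T₂⁴ = 6.691×10⁹ − 1.811×10⁸ = 6.510×10⁹ K⁴.
1/ε₁ + 1/ε₂ − 1 = 2.564 + 3.704 − 1 = 5.268.
q = 5.67×10⁻⁸ × 6.510×10⁹ / 5.268.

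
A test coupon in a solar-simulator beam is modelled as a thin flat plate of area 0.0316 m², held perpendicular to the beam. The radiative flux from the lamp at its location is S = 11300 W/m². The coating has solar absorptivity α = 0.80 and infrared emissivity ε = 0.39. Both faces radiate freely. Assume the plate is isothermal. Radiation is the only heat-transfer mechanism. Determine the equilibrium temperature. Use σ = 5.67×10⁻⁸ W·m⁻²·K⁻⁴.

T ≈ 672 K

At equilibrium, absorbed power = emitted power.
Absorbing cross-section = A = 0.03160 m²; emitting surface = 2A = 0.06320 m² (ratio 2).
αS·A_cross = εσ·A_surf·T⁴  ⇒  T⁴ = αS/(ε·2σ).
T⁴ = 0.800·11300/(0.39·2·5.67×10⁻⁸) = 2.044×10¹¹ K⁴.
T = (2.044×10¹¹)^(1/4).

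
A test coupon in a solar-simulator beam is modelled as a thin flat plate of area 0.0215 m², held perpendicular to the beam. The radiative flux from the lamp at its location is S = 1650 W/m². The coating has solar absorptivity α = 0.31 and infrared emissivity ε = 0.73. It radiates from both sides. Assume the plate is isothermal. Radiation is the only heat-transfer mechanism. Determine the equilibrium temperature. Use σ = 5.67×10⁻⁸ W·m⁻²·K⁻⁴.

At equilibrium, absorbed power = emitted power.
Absorbing cross-section = A = 0.02150 m²; emitting surface = 2A = 0.04300 m² (ratio 2).
αS·A_cross = εσ·A_surf·T⁴  ⇒  T⁴ = αS/(ε·2σ).
T⁴ = 0.310·1650/(0.73·2·5.67×10⁻⁸) = 6.179×10⁹ K⁴.
T = (6.179×10⁹)^(1/4).

T ≈ 280 K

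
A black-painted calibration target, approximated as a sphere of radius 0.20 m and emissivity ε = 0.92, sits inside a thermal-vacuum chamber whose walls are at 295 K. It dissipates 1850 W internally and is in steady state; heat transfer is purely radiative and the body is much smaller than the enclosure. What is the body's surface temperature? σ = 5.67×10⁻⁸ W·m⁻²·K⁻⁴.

T ≈ 529 K

For a small grey body in a large enclosure, net radiated power = εσA(T⁴ − T_w⁴).
Steady state: P = εσA(T⁴ − T_w⁴) with A = 4πr² = 0.5027 m².
T⁴ = P/(εσA) + T_w⁴ = 1850/(0.92·5.67×10⁻⁸·0.5027) + (295)⁴
    = 7.056×10¹⁰ + 7.573×10⁹ = 7.813×10¹⁰ K⁴.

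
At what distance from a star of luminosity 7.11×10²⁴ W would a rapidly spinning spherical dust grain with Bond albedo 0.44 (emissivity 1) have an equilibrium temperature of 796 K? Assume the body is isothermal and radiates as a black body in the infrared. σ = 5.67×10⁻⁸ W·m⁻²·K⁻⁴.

For an isothermal black-emitting sphere, (1−a)S·πr² = σ·4πr²·T⁴ ⇒ S = 4σT⁴/(1−a).
S = 4·5.67×10⁻⁸·(796)⁴/0.560 = 1.626×10⁵ W/m².
Flux falls as S = L/(4πd²), so d = √(L/(4πS)) = √(7.11×10²⁴/(4π·1.626×10⁵)).

d ≈ 1.87×10⁹ m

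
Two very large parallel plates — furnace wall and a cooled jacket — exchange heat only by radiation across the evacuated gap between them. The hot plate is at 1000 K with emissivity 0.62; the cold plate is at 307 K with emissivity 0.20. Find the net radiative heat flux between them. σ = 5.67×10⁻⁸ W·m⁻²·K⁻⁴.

For two infinite grey parallel plates, q = σ(T₁⁴ − T₂⁴)/(1/ε₁ + 1/ε₂ − 1).
T₁⁴ − T₂⁴ = 1.000×10¹² − 8.883×10⁹ = 9.911×10¹¹ K⁴.
1/ε₁ + 1/ε₂ − 1 = 1.613 + 5.000 − 1 = 5.613.
q = 5.67×10⁻⁸ × 9.911×10¹¹ / 5.613.

q ≈ 10000 W/m²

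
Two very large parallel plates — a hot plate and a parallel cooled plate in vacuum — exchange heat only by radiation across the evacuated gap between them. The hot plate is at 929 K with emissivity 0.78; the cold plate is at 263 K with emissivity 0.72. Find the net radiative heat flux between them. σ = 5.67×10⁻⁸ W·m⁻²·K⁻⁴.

For two infinite grey parallel plates, q = σ(T₁⁴ − T₂⁴)/(1/ε₁ + 1/ε₂ − 1).
T₁⁴ − T₂⁴ = 7.448×10¹¹ − 4.784×10⁹ = 7.401×10¹¹ K⁴.
1/ε₁ + 1/ε₂ − 1 = 1.282 + 1.389 − 1 = 1.671.
q = 5.67×10⁻⁸ × 7.401×10¹¹ / 1.671.

q ≈ 25100 W/m²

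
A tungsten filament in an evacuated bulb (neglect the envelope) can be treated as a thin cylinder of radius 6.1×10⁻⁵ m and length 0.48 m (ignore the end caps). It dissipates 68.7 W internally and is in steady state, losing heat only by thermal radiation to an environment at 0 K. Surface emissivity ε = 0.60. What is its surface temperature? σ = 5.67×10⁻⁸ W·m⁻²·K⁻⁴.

Steady state: internal power = radiated power, P = εσA T⁴.
Radiating area A = 2πrL = 1.840×10⁻⁴ m².
T⁴ = P/(εσA) = 68.7/(0.60·5.67×10⁻⁸·1.840×10⁻⁴) = 1.098×10¹³ K⁴.
T = (1.098×10¹³)^(1/4).

T ≈ 1820 K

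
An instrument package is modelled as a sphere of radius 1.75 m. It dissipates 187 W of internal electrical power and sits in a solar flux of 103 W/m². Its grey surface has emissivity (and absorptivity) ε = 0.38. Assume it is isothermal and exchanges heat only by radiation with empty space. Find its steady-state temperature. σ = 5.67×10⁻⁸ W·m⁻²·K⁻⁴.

At steady state, absorbed solar power + internal power = radiated power.
Absorbed: α·S·A_cross = 0.38·103·9.621 = 376.6 W (cross-section πr²).
Total input = 376.6 + 187 = 563.6 W.
Radiated: εσ·A_surf·T⁴ with A_surf = 4πr² = 38.48 m².
T⁴ = 563.6/(0.38·5.67×10⁻⁸·38.48) = 6.797×10⁸ K⁴.

T ≈ 161 K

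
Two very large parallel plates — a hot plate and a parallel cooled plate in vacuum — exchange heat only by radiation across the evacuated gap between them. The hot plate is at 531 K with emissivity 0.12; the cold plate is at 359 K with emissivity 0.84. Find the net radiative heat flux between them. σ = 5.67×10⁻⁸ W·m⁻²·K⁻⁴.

For two infinite grey parallel plates, q = σ(T₁⁴ − T₂⁴)/(1/ε₁ + 1/ε₂ − 1).
T₁⁴ − T₂⁴ = 7.950×10¹⁰ − 1.661×10¹⁰ = 6.289×10¹⁰ K⁴.
1/ε₁ + 1/ε₂ − 1 = 8.333 + 1.190 − 1 = 8.524.
q = 5.67×10⁻⁸ × 6.289×10¹⁰ / 8.524.

q ≈ 418 W/m²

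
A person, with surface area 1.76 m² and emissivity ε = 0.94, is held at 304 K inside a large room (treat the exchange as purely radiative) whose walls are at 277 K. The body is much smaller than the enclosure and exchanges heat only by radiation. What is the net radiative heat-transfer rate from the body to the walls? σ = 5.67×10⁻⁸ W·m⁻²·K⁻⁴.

For a small grey body in a large enclosure: P_net = εσA(T_body⁴ − T_wall⁴).
A = 1.76 m²; T_body⁴ − T_wall⁴ = 8.541×10⁹ − 5.887×10⁹ = 2.653×10⁹ K⁴.
|P_net| = 0.94·5.67×10⁻⁸·1.760·2.653×10⁹.

P_net ≈ 249 W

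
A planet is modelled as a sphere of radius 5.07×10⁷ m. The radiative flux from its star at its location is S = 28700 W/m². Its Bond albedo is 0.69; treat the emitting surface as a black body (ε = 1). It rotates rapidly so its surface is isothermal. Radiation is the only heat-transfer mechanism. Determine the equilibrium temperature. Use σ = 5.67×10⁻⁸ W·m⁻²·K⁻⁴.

T ≈ 445 K

At equilibrium, absorbed power = emitted power.
Absorbing cross-section = πr² = 8.075×10¹⁵ m²; emitting surface = 4πr² = 3.230×10¹⁶ m² (ratio 4).
(1−a)S·A_cross = εσ·A_surf·T⁴  ⇒  T⁴ = (1−a)S/(4σ).
T⁴ = 0.310·28700/(4·5.67×10⁻⁸) = 3.923×10¹⁰ K⁴.
T = (3.923×10¹⁰)^(1/4).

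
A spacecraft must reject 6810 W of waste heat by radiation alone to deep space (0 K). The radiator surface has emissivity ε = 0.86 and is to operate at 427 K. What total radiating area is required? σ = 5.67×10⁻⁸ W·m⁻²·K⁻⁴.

A ≈ 4.20 m²

P = εσA T⁴ ⇒ A = P/(εσT⁴).
T⁴ = 3.324×10¹⁰ K⁴.
A = 6810/(0.86 × 5.67×10⁻⁸ × 3.324×10¹⁰).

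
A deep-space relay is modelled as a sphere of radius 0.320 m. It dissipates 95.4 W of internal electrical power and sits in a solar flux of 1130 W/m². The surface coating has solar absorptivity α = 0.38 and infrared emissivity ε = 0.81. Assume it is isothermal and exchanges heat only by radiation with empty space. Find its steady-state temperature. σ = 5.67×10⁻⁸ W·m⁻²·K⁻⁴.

T ≈ 251 K

At steady state, absorbed solar power + internal power = radiated power.
Absorbed: α·S·A_cross = 0.38·1130·0.3217 = 138.1 W (cross-section πr²).
Total input = 138.1 + 95.4 = 233.5 W.
Radiated: εσ·A_surf·T⁴ with A_surf = 4πr² = 1.287 m².
T⁴ = 233.5/(0.81·5.67×10⁻⁸·1.287) = 3.952×10⁹ K⁴.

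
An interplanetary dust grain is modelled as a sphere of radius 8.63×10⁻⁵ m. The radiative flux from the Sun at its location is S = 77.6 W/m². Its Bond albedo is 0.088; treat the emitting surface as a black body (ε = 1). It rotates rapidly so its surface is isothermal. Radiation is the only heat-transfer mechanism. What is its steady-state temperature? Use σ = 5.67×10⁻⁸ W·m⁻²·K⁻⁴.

At equilibrium, absorbed power = emitted power.
Absorbing cross-section = πr² = 2.340×10⁻⁸ m²; emitting surface = 4πr² = 9.359×10⁻⁸ m² (ratio 4).
(1−a)S·A_cross = εσ·A_surf·T⁴  ⇒  T⁴ = (1−a)S/(4σ).
T⁴ = 0.912·77.6/(4·5.67×10⁻⁸) = 3.120×10⁸ K⁴.
T = (3.120×10⁸)^(1/4).

T ≈ 133 K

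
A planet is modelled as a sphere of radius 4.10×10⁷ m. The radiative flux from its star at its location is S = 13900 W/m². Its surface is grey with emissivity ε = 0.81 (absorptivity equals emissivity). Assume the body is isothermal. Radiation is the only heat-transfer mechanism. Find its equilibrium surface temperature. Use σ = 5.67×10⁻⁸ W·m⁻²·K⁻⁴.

T ≈ 498 K

At equilibrium, absorbed power = emitted power.
Absorbing cross-section = πr² = 5.281×10¹⁵ m²; emitting surface = 4πr² = 2.112×10¹⁶ m² (ratio 4).
εS·A_cross = εσ·A_surf·T⁴  ⇒  T⁴ = S/(4σ)   (ε cancels).
T⁴ = 13900/(4·5.67×10⁻⁸) = 6.129×10¹⁰ K⁴.
T = (6.129×10¹⁰)^(1/4).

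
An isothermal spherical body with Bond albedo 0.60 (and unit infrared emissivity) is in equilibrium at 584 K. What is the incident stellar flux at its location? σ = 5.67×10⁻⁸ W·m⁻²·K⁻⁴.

(1−a)S·πr² = σ·4πr²·T⁴ ⇒ S = 4σT⁴/(1−a).
S = 4·5.67×10⁻⁸·1.163×10¹¹/0.400.

S ≈ 66000 W/m²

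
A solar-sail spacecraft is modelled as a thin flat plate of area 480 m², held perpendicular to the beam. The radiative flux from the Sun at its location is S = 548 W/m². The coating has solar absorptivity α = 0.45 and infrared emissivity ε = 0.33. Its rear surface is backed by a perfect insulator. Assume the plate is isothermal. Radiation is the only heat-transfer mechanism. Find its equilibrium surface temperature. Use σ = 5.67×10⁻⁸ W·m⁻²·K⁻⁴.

T ≈ 339 K

At equilibrium, absorbed power = emitted power.
Absorbing cross-section = A = 480.0 m²; emitting surface = A = 480.0 m² (ratio 1).
αS·A_cross = εσ·A_surf·T⁴  ⇒  T⁴ = αS/(ε·1σ).
T⁴ = 0.450·548/(0.33·1·5.67×10⁻⁸) = 1.318×10¹⁰ K⁴.
T = (1.318×10¹⁰)^(1/4).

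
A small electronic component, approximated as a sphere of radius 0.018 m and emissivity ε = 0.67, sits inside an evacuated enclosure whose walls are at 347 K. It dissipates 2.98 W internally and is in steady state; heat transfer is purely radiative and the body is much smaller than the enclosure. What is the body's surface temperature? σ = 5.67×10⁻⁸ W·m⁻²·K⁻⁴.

For a small grey body in a large enclosure, net radiated power = εσA(T⁴ − T_w⁴).
Steady state: P = εσA(T⁴ − T_w⁴) with A = 4πr² = 0.004072 m².
T⁴ = P/(εσA) + T_w⁴ = 2.98/(0.67·5.67×10⁻⁸·0.004072) + (347)⁴
    = 1.927×10¹⁰ + 1.450×10¹⁰ = 3.376×10¹⁰ K⁴.

T ≈ 429 K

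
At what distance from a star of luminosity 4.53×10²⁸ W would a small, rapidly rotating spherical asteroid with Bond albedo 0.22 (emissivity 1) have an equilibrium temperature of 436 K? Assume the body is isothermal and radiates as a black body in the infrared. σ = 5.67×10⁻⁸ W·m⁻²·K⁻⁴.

d ≈ 5.86×10¹¹ m

For an isothermal black-emitting sphere, (1−a)S·πr² = σ·4πr²·T⁴ ⇒ S = 4σT⁴/(1−a).
S = 4·5.67×10⁻⁸·(436)⁴/0.780 = 10510 W/m².
Flux falls as S = L/(4πd²), so d = √(L/(4πS)) = √(4.53×10²⁸/(4π·10510)).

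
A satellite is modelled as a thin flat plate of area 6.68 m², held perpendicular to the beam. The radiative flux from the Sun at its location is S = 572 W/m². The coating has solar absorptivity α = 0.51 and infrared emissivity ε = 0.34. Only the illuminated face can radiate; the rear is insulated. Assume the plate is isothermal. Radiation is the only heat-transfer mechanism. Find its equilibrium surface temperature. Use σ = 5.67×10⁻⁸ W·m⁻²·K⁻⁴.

At equilibrium, absorbed power = emitted power.
Absorbing cross-section = A = 6.680 m²; emitting surface = A = 6.680 m² (ratio 1).
αS·A_cross = εσ·A_surf·T⁴  ⇒  T⁴ = αS/(ε·1σ).
T⁴ = 0.510·572/(0.34·1·5.67×10⁻⁸) = 1.513×10¹⁰ K⁴.
T = (1.513×10¹⁰)^(1/4).

T ≈ 351 K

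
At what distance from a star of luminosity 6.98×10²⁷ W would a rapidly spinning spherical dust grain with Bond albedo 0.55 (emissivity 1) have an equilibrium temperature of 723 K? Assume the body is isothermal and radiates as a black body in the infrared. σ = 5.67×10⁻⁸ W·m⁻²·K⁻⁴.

For an isothermal black-emitting sphere, (1−a)S·πr² = σ·4πr²·T⁴ ⇒ S = 4σT⁴/(1−a).
S = 4·5.67×10⁻⁸·(723)⁴/0.450 = 1.377×10⁵ W/m².
Flux falls as S = L/(4πd²), so d = √(L/(4πS)) = √(6.98×10²⁷/(4π·1.377×10⁵)).

d ≈ 6.35×10¹⁰ m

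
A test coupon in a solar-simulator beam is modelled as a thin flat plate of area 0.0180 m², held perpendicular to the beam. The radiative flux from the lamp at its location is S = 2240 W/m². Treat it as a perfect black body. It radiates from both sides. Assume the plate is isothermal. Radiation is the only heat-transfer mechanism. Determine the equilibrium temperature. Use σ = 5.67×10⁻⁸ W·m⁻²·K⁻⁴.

T ≈ 375 K

At equilibrium, absorbed power = emitted power.
Absorbing cross-section = A = 0.01800 m²; emitting surface = 2A = 0.03600 m² (ratio 2).
S·A_cross = εσ·A_surf·T⁴  ⇒  T⁴ = S/(2σ).
T⁴ = 1.00·2240/(2·5.67×10⁻⁸) = 1.975×10¹⁰ K⁴.
T = (1.975×10¹⁰)^(1/4).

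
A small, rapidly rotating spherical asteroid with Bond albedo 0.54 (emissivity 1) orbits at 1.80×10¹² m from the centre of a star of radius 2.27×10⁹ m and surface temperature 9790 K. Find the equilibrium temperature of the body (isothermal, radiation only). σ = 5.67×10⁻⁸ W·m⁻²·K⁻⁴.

The star's surface emits σT_*⁴; at distance d the flux is S = σT_*⁴(R_*/d)².
S = 5.67×10⁻⁸·(9790)⁴·(2.27×10⁹/1.80×10¹²)² = 828.4 W/m².
For an isothermal sphere T⁴ = (1−a)S/(4σ) = 1.680×10⁹ K⁴.

T ≈ 202 K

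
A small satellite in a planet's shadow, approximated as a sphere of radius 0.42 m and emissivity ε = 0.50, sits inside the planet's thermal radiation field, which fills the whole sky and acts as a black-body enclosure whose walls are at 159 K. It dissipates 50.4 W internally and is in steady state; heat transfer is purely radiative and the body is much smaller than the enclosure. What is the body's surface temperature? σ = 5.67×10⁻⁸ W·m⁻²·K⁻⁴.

For a small grey body in a large enclosure, net radiated power = εσA(T⁴ − T_w⁴).
Steady state: P = εσA(T⁴ − T_w⁴) with A = 4πr² = 2.217 m².
T⁴ = P/(εσA) + T_w⁴ = 50.4/(0.50·5.67×10⁻⁸·2.217) + (159)⁴
    = 8.020×10⁸ + 6.391×10⁸ = 1.441×10⁹ K⁴.

T ≈ 195 K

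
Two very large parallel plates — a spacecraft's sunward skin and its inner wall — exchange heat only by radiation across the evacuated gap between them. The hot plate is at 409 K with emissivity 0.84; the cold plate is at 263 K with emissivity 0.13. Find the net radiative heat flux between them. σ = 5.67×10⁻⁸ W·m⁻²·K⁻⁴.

q ≈ 167 W/m²

For two infinite grey parallel plates, q = σ(T₁⁴ − T₂⁴)/(1/ε₁ + 1/ε₂ − 1).
T₁⁴ − T₂⁴ = 2.798×10¹⁰ − 4.784×10⁹ = 2.320×10¹⁰ K⁴.
1/ε₁ + 1/ε₂ − 1 = 1.190 + 7.692 − 1 = 7.883.
q = 5.67×10⁻⁸ × 2.320×10¹⁰ / 7.883.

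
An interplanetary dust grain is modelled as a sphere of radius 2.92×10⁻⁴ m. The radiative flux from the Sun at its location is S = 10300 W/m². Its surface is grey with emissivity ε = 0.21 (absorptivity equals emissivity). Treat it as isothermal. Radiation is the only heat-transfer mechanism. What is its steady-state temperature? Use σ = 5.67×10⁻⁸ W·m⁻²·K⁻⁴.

At equilibrium, absorbed power = emitted power.
Absorbing cross-section = πr² = 2.679×10⁻⁷ m²; emitting surface = 4πr² = 1.071×10⁻⁶ m² (ratio 4).
εS·A_cross = εσ·A_surf·T⁴  ⇒  T⁴ = S/(4σ)   (ε cancels).
T⁴ = 10300/(4·5.67×10⁻⁸) = 4.541×10¹⁰ K⁴.
T = (4.541×10¹⁰)^(1/4).

T ≈ 462 K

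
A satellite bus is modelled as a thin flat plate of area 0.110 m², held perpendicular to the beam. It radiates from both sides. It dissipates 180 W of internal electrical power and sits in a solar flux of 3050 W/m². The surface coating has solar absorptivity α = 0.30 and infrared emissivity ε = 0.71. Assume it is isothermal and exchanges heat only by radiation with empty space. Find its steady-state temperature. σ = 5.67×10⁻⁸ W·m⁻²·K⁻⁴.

T ≈ 422 K

At steady state, absorbed solar power + internal power = radiated power.
Absorbed: α·S·A_cross = 0.30·3050·0.1100 = 100.7 W (cross-section A).
Total input = 100.7 + 180 = 280.6 W.
Radiated: εσ·A_surf·T⁴ with A_surf = 2A = 0.2200 m².
T⁴ = 280.6/(0.71·5.67×10⁻⁸·0.2200) = 3.169×10¹⁰ K⁴.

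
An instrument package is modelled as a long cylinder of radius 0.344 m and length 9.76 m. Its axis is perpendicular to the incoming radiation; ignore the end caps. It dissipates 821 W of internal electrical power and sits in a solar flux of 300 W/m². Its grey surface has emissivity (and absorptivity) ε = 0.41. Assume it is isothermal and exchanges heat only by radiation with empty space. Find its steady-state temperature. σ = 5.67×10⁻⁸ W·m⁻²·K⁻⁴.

T ≈ 241 K

At steady state, absorbed solar power + internal power = radiated power.
Absorbed: α·S·A_cross = 0.41·300·6.715 = 825.9 W (cross-section 2rL).
Total input = 825.9 + 821 = 1647 W.
Radiated: εσ·A_surf·T⁴ with A_surf = 2πrL = 21.10 m².
T⁴ = 1647/(0.41·5.67×10⁻⁸·21.10) = 3.358×10⁹ K⁴.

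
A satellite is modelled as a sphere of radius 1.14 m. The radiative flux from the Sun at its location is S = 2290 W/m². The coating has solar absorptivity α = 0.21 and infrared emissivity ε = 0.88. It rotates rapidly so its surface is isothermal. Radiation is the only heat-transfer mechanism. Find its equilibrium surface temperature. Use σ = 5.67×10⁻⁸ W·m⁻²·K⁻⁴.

T ≈ 222 K

At equilibrium, absorbed power = emitted power.
Absorbing cross-section = πr² = 4.083 m²; emitting surface = 4πr² = 16.33 m² (ratio 4).
αS·A_cross = εσ·A_surf·T⁴  ⇒  T⁴ = αS/(ε·4σ).
T⁴ = 0.210·2290/(0.88·4·5.67×10⁻⁸) = 2.410×10⁹ K⁴.
T = (2.410×10⁹)^(1/4).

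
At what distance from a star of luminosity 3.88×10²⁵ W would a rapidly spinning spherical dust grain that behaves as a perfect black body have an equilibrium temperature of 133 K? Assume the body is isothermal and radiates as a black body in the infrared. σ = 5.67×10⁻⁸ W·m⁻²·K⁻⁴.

For an isothermal black-emitting sphere, (1−a)S·πr² = σ·4πr²·T⁴ ⇒ S = 4σT⁴/(1−a).
S = 4·5.67×10⁻⁸·(133)⁴/1.00 = 70.97 W/m².
Flux falls as S = L/(4πd²), so d = √(L/(4πS)) = √(3.88×10²⁵/(4π·70.97)).

d ≈ 2.09×10¹¹ m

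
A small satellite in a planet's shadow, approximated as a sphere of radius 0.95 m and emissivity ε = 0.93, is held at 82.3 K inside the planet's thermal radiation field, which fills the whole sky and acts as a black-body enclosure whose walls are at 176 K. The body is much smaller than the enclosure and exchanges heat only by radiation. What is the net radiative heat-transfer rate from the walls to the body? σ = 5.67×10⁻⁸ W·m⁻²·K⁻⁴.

For a small grey body in a large enclosure: P_net = εσA(T_body⁴ − T_wall⁴).
A = 4πr² = 11.34 m²; T_body⁴ − T_wall⁴ = 4.588×10⁷ − 9.595×10⁸ = -9.136×10⁸ K⁴.
|P_net| = 0.93·5.67×10⁻⁸·11.34·9.136×10⁸.

P_net ≈ 546 W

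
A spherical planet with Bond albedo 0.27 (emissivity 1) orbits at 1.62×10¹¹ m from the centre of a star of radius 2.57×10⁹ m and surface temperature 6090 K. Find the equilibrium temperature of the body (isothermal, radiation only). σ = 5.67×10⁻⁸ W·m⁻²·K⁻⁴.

T ≈ 501 K

The star's surface emits σT_*⁴; at distance d the flux is S = σT_*⁴(R_*/d)².
S = 5.67×10⁻⁸·(6090)⁴·(2.57×10⁹/1.62×10¹¹)² = 19630 W/m².
For an isothermal sphere T⁴ = (1−a)S/(4σ) = 6.318×10¹⁰ K⁴.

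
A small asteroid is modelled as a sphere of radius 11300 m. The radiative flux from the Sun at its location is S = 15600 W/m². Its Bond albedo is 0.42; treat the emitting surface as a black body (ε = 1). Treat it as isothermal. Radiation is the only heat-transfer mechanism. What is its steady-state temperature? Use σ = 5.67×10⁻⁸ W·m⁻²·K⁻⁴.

At equilibrium, absorbed power = emitted power.
Absorbing cross-section = πr² = 4.011×10⁸ m²; emitting surface = 4πr² = 1.605×10⁹ m² (ratio 4).
(1−a)S·A_cross = εσ·A_surf·T⁴  ⇒  T⁴ = (1−a)S/(4σ).
T⁴ = 0.580·15600/(4·5.67×10⁻⁸) = 3.989×10¹⁰ K⁴.
T = (3.989×10¹⁰)^(1/4).

T ≈ 447 K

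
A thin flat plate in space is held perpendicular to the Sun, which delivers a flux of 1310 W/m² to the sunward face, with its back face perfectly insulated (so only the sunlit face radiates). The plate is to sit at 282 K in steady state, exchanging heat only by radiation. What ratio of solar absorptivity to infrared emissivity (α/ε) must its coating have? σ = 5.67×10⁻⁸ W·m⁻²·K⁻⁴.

Balance: αS·A = εσ·1A·T⁴ ⇒ α/ε = σT⁴/S.
α/ε = 5.67×10⁻⁸·(282)⁴/1310 = 5.67×10⁻⁸·6.324×10⁹/1310.

α/ε ≈ 0.274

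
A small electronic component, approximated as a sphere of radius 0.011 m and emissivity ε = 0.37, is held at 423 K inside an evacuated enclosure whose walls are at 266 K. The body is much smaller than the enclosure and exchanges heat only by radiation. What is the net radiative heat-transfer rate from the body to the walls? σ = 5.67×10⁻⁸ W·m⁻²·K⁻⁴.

For a small grey body in a large enclosure: P_net = εσA(T_body⁴ − T_wall⁴).
A = 4πr² = 0.001521 m²; T_body⁴ − T_wall⁴ = 3.202×10¹⁰ − 5.006×10⁹ = 2.701×10¹⁰ K⁴.
|P_net| = 0.37·5.67×10⁻⁸·0.001521·2.701×10¹⁰.

P_net ≈ 0.862 W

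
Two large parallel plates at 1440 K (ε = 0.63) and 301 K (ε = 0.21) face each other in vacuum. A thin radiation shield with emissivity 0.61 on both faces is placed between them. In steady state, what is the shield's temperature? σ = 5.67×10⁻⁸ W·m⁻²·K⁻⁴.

T_s ≈ 1320 K

In steady state the net flux on the hot side equals that on the cold side.
σ(T₁⁴−T_s⁴)/D₁ = σ(T_s⁴−T₂⁴)/D₂, with D₁ = 1/ε₁+1/ε_s−1 = 2.227, D₂ = 1/ε_s+1/ε₂−1 = 5.401.
Solve for T_s⁴: T_s⁴ = (D₂·T₁⁴ + D₁·T₂⁴)/(D₁+D₂) = 3.047×10¹² K⁴.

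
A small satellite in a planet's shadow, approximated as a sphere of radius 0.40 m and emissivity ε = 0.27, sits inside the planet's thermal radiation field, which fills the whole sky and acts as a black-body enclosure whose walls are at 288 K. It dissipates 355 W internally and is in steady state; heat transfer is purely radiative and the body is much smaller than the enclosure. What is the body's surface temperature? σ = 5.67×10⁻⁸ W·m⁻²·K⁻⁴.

For a small grey body in a large enclosure, net radiated power = εσA(T⁴ − T_w⁴).
Steady state: P = εσA(T⁴ − T_w⁴) with A = 4πr² = 2.011 m².
T⁴ = P/(εσA) + T_w⁴ = 355/(0.27·5.67×10⁻⁸·2.011) + (288)⁴
    = 1.153×10¹⁰ + 6.880×10⁹ = 1.841×10¹⁰ K⁴.

T ≈ 368 K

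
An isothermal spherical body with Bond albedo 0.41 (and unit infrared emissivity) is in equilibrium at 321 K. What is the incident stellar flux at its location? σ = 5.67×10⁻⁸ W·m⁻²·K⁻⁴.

S ≈ 4080 W/m²

(1−a)S·πr² = σ·4πr²·T⁴ ⇒ S = 4σT⁴/(1−a).
S = 4·5.67×10⁻⁸·1.062×10¹⁰/0.590.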